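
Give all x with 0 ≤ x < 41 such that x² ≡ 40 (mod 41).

41 ≡ 1 (mod 4), so we find a root by search.
Trying successive values, 9² = 81 ≡ 40 (mod 41). The other root is 41 − 9 = 32.

9, 32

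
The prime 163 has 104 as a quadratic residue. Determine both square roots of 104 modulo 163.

58, 105

Since 163 ≡ 3 (mod 4), a square root of 104 is 104^((163+1)/4) = 104^41 mod 163.
Repeated squaring: 104^2≡58, 104^4≡104, 104^8≡58, 104^16≡104, 104^32≡58 (mod 163).
104^41 = 104^(32+8+1) ≡ 58 (mod 163).
Check: 58² = 3364 ≡ 104 (mod 163). The two roots are 58 and 105.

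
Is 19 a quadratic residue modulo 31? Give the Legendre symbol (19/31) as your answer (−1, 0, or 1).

1

Euler's criterion: (19/31) ≡ 19^15 (mod 31).
19^2 ≡ 20 (mod 31)
19^4 ≡ 28 (mod 31)
19^8 ≡ 9 (mod 31)
19^15 = 19^(8+4+2+1) ≡ 1 (mod 31).
Result is 1, so (19/31) = 1.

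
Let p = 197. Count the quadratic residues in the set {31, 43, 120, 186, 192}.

1

(31/197) = -1 → non-residue.
(43/197) = +1 → QR.
(120/197) = -1 → non-residue.
(186/197) = -1 → non-residue.
(192/197) = -1 → non-residue.
Total quadratic residues among the 5: 1.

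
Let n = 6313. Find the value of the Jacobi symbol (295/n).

Reciprocity: 295 ≡ 3 and 6313 ≡ 1 (mod 4), so (295/6313) = +(6313/295).
Reduce top mod 295: now compute (118/295).
Pull out 2: since 295 ≡ 7 (mod 8), (2/295) = +1.
Reciprocity: 59 ≡ 3 and 295 ≡ 3 (mod 4), so (59/295) = −(295/59).
Reduce top mod 59: now compute (0/59).
Top reduces to 0: gcd > 1, so the symbol is 0.

0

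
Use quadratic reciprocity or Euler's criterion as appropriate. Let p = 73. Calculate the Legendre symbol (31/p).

-1

Reciprocity: 31 ≡ 3 and 73 ≡ 1 (mod 4), so (31/73) = +(73/31).
Reduce top mod 31: now compute (11/31).
Reciprocity: 11 ≡ 3 and 31 ≡ 3 (mod 4), so (11/31) = −(31/11).
Reduce top mod 11: now compute (9/11).
Reciprocity: 9 ≡ 1 and 11 ≡ 3 (mod 4), so (9/11) = +(11/9).
Reduce top mod 9: now compute (2/9).
Pull out 2: since 9 ≡ 1 (mod 8), (2/9) = +1.
Reached (1/9) = 1. Collecting the sign flips along the way, the symbol is -1.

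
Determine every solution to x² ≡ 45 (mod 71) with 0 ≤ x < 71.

Since 71 ≡ 3 (mod 4), a square root of 45 is 45^((71+1)/4) = 45^18 mod 71.
Repeated squaring: 45^2≡37, 45^4≡20, 45^8≡45, 45^16≡37 (mod 71).
45^18 = 45^(16+2) ≡ 20 (mod 71).
Check: 20² = 400 ≡ 45 (mod 71). The two roots are 20 and 51.

20, 51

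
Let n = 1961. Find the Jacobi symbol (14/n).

1

Pull out 2: since 1961 ≡ 1 (mod 8), (2/1961) = +1.
Reciprocity: 7 ≡ 3 and 1961 ≡ 1 (mod 4), so (7/1961) = +(1961/7).
Reduce top mod 7: now compute (1/7).
Reached (1/7) = 1. Collecting the sign flips along the way, the symbol is +1.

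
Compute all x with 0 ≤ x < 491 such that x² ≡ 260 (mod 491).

178, 313

Since 491 ≡ 3 (mod 4), a square root of 260 is 260^((491+1)/4) = 260^123 mod 491.
Repeated squaring: 260^2≡333, 260^4≡414, 260^8≡37, 260^16≡387, 260^32≡14, 260^64≡196 (mod 491).
260^123 = 260^(64+32+16+8+2+1) ≡ 178 (mod 491).
Check: 178² = 31684 ≡ 260 (mod 491). The two roots are 178 and 313.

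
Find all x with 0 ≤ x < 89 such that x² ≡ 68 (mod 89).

89 ≡ 1 (mod 4), so we find a root by search.
Trying successive values, 35² = 1225 ≡ 68 (mod 89). The other root is 89 − 35 = 54.

35, 54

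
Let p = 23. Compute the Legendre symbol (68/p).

-1

First reduce: 68 ≡ 22 (mod 23).
Pull out 2: since 23 ≡ 7 (mod 8), (2/23) = +1.
Reciprocity: 11 ≡ 3 and 23 ≡ 3 (mod 4), so (11/23) = −(23/11).
Reduce top mod 11: now compute (1/11).
Reached (1/11) = 1. Collecting the sign flips along the way, the symbol is -1.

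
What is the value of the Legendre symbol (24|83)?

Pull out 2^3: since 83 ≡ 3 (mod 8), (2/83) = -1, so (2/83)^3 = -1.
Reciprocity: 3 ≡ 3 and 83 ≡ 3 (mod 4), so (3/83) = −(83/3).
Reduce top mod 3: now compute (2/3).
Pull out 2: since 3 ≡ 3 (mod 8), (2/3) = -1.
Reached (1/3) = 1. Collecting the sign flips along the way, the symbol is -1.

-1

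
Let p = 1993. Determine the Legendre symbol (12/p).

1

Pull out 2^2: since 1993 ≡ 1 (mod 8), (2/1993) = +1, so (2/1993)^2 = +1.
Reciprocity: 3 ≡ 3 and 1993 ≡ 1 (mod 4), so (3/1993) = +(1993/3).
Reduce top mod 3: now compute (1/3).
Reached (1/3) = 1. Collecting the sign flips along the way, the symbol is +1.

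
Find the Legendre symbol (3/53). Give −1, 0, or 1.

Reciprocity: 3 ≡ 3 and 53 ≡ 1 (mod 4), so (3/53) = +(53/3).
Reduce top mod 3: now compute (2/3).
Pull out 2: since 3 ≡ 3 (mod 8), (2/3) = -1.
Reached (1/3) = 1. Collecting the sign flips along the way, the symbol is -1.

-1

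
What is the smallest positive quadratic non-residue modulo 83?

(2/83) = −1, so 2 is the smallest positive non-residue mod 83.

2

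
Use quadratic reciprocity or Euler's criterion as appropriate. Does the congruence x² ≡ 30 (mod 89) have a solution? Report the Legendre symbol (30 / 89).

-1

Pull out 2: since 89 ≡ 1 (mod 8), (2/89) = +1.
Reciprocity: 15 ≡ 3 and 89 ≡ 1 (mod 4), so (15/89) = +(89/15).
Reduce top mod 15: now compute (14/15).
Pull out 2: since 15 ≡ 7 (mod 8), (2/15) = +1.
Reciprocity: 7 ≡ 3 and 15 ≡ 3 (mod 4), so (7/15) = −(15/7).
Reduce top mod 7: now compute (1/7).
Reached (1/7) = 1. Collecting the sign flips along the way, the symbol is -1.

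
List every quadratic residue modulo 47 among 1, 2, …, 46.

1,2,3,4,6,7,8,9,12,14,16,17,18,21,24,25,27,28,32,34,36,37,42

Square k = 1,…,23 (k and 47−k give the same square):
1²=1, 2²=4, 3²=9, 4²=16, 5²=25, 6²=36, 7²≡2, 8²≡17, 9²≡34, 10²≡6, 11²≡27, 12²≡3, 13²≡28, 14²≡8, 15²≡37, 16²≡21, 17²≡7, 18²≡42, 19²≡32, 20²≡24, 21²≡18, 22²≡14, 23²≡12 (mod 47).
So the quadratic residues mod 47 are {1, 2, 3, 4, 6, 7, 8, 9, 12, 14, 16, 17, 18, 21, 24, 25, 27, 28, 32, 34, 36, 37, 42}.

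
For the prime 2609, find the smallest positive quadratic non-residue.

3

(2/2609) = +1, so 2 is a residue.
(3/2609) = −1, so 3 is the smallest positive non-residue mod 2609.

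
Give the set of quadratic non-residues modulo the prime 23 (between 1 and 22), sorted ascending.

Square k = 1,…,11 (k and 23−k give the same square):
1²=1, 2²=4, 3²=9, 4²=16, 5²≡2, 6²≡13, 7²≡3, 8²≡18, 9²≡12, 10²≡8, 11²≡6 (mod 23).
The residues are {1, 2, 3, 4, 6, 8, 9, 12, 13, 16, 18}; the non-residues are the remaining 11 nonzero classes.

5 7 10 11 14 15 17 19 20 21 22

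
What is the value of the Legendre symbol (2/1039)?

1

Pull out 2: since 1039 ≡ 7 (mod 8), (2/1039) = +1.
Reached (1/1039) = 1. Collecting the sign flips along the way, the symbol is +1.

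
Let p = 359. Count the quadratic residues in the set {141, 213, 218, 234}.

1

(141/359) = +1 → QR.
(213/359) = -1 → non-residue.
(218/359) = -1 → non-residue.
(234/359) = -1 → non-residue.
Total quadratic residues among the 4: 1.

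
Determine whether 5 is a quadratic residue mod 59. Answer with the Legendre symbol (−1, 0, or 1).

Reciprocity: 5 ≡ 1 and 59 ≡ 3 (mod 4), so (5/59) = +(59/5).
Reduce top mod 5: now compute (4/5).
Pull out 2^2: since 5 ≡ 5 (mod 8), (2/5) = -1, so (2/5)^2 = +1.
Reached (1/5) = 1. Collecting the sign flips along the way, the symbol is +1.

1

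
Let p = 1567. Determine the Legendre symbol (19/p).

-1

Reciprocity: 19 ≡ 3 and 1567 ≡ 3 (mod 4), so (19/1567) = −(1567/19).
Reduce top mod 19: now compute (9/19).
Reciprocity: 9 ≡ 1 and 19 ≡ 3 (mod 4), so (9/19) = +(19/9).
Reduce top mod 9: now compute (1/9).
Reached (1/9) = 1. Collecting the sign flips along the way, the symbol is -1.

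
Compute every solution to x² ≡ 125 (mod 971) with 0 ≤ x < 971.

Since 971 ≡ 3 (mod 4), a square root of 125 is 125^((971+1)/4) = 125^243 mod 971.
Repeated squaring: 125^2≡89, 125^4≡153, 125^8≡105, 125^16≡344, 125^32≡845, 125^64≡340, 125^128≡51 (mod 971).
125^243 = 125^(128+64+32+16+2+1) ≡ 207 (mod 971).
Check: 207² = 42849 ≡ 125 (mod 971). The two roots are 207 and 764.

207, 764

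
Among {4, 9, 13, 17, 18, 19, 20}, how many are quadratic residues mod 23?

4

(4/23) = +1 → QR.
(9/23) = +1 → QR.
(13/23) = +1 → QR.
(17/23) = -1 → non-residue.
(18/23) = +1 → QR.
(19/23) = -1 → non-residue.
(20/23) = -1 → non-residue.
Total quadratic residues among the 7: 4.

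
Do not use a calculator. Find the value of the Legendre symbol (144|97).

1

First reduce: 144 ≡ 47 (mod 97).
Reciprocity: 47 ≡ 3 and 97 ≡ 1 (mod 4), so (47/97) = +(97/47).
Reduce top mod 47: now compute (3/47).
Reciprocity: 3 ≡ 3 and 47 ≡ 3 (mod 4), so (3/47) = −(47/3).
Reduce top mod 3: now compute (2/3).
Pull out 2: since 3 ≡ 3 (mod 8), (2/3) = -1.
Reached (1/3) = 1. Collecting the sign flips along the way, the symbol is +1.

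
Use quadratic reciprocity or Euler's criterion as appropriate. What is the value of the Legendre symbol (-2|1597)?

-1

First reduce: -2 ≡ 1595 (mod 1597).
Reciprocity: 1595 ≡ 3 and 1597 ≡ 1 (mod 4), so (1595/1597) = +(1597/1595).
Reduce top mod 1595: now compute (2/1595).
Pull out 2: since 1595 ≡ 3 (mod 8), (2/1595) = -1.
Reached (1/1595) = 1. Collecting the sign flips along the way, the symbol is -1.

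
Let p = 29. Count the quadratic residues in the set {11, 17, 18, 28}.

(11/29) = -1 → non-residue.
(17/29) = -1 → non-residue.
(18/29) = -1 → non-residue.
(28/29) = +1 → QR.
Total quadratic residues among the 4: 1.

1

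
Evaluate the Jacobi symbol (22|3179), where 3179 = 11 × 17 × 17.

0

Pull out 2: since 3179 ≡ 3 (mod 8), (2/3179) = -1.
Reciprocity: 11 ≡ 3 and 3179 ≡ 3 (mod 4), so (11/3179) = −(3179/11).
Reduce top mod 11: now compute (0/11).
Top reduces to 0: gcd > 1, so the symbol is 0.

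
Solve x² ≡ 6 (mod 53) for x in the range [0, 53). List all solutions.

53 ≡ 1 (mod 4), so we find a root by search.
Trying successive values, 18² = 324 ≡ 6 (mod 53). The other root is 53 − 18 = 35.

18, 35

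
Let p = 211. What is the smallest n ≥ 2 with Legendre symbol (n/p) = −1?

(2/211) = −1, so 2 is the smallest positive non-residue mod 211.

2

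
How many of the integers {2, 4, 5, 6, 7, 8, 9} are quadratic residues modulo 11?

(2/11) = -1 → non-residue.
(4/11) = +1 → QR.
(5/11) = +1 → QR.
(6/11) = -1 → non-residue.
(7/11) = -1 → non-residue.
(8/11) = -1 → non-residue.
(9/11) = +1 → QR.
Total quadratic residues among the 7: 3.

3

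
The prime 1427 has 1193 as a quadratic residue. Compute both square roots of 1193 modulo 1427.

155, 1272

Since 1427 ≡ 3 (mod 4), a square root of 1193 is 1193^((1427+1)/4) = 1193^357 mod 1427.
Repeated squaring: 1193^2≡530, 1193^4≡1208, 1193^8≡870, 1193^16≡590, 1193^32≡1339, 1193^64≡609, 1193^128≡1288, 1193^256≡770 (mod 1427).
1193^357 = 1193^(256+64+32+4+1) ≡ 155 (mod 1427).
Check: 155² = 24025 ≡ 1193 (mod 1427). The two roots are 155 and 1272.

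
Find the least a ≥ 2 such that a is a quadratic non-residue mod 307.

2

(2/307) = −1, so 2 is the smallest positive non-residue mod 307.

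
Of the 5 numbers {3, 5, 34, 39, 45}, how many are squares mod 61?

(3/61) = +1 → QR.
(5/61) = +1 → QR.
(34/61) = +1 → QR.
(39/61) = +1 → QR.
(45/61) = +1 → QR.
Total quadratic residues among the 5: 5.

5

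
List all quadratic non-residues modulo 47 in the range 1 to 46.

Square k = 1,…,23 (k and 47−k give the same square):
1²=1, 2²=4, 3²=9, 4²=16, 5²=25, 6²=36, 7²≡2, 8²≡17, 9²≡34, 10²≡6, 11²≡27, 12²≡3, 13²≡28, 14²≡8, 15²≡37, 16²≡21, 17²≡7, 18²≡42, 19²≡32, 20²≡24, 21²≡18, 22²≡14, 23²≡12 (mod 47).
The residues are {1, 2, 3, 4, 6, 7, 8, 9, 12, 14, 16, 17, 18, 21, 24, 25, 27, 28, 32, 34, 36, 37, 42}; the non-residues are the remaining 23 nonzero classes.

5, 10, 11, 13, 15, 19, 20, 22, 23, 26, 29, 30, 31, 33, 35, 38, 39, 40, 41, 43, 44, 45, 46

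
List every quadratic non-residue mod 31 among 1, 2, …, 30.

3, 6, 11, 12, 13, 15, 17, 21, 22, 23, 24, 26, 27, 29, 30

Square k = 1,…,15 (k and 31−k give the same square):
1²=1, 2²=4, 3²=9, 4²=16, 5²=25, 6²≡5, 7²≡18, 8²≡2, 9²≡19, 10²≡7, 11²≡28, 12²≡20, 13²≡14, 14²≡10, 15²≡8 (mod 31).
The residues are {1, 2, 4, 5, 7, 8, 9, 10, 14, 16, 18, 19, 20, 25, 28}; the non-residues are the remaining 15 nonzero classes.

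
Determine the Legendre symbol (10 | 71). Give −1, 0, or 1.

Pull out 2: since 71 ≡ 7 (mod 8), (2/71) = +1.
Reciprocity: 5 ≡ 1 and 71 ≡ 3 (mod 4), so (5/71) = +(71/5).
Reduce top mod 5: now compute (1/5).
Reached (1/5) = 1. Collecting the sign flips along the way, the symbol is +1.

1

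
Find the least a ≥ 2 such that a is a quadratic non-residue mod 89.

3

(2/89) = +1, so 2 is a residue.
(3/89) = −1, so 3 is the smallest positive non-residue mod 89.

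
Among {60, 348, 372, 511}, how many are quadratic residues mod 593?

1

(60/593) = +1 → QR.
(348/593) = -1 → non-residue.
(372/593) = -1 → non-residue.
(511/593) = -1 → non-residue.
Total quadratic residues among the 4: 1.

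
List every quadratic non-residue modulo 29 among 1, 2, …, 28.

Square k = 1,…,14 (k and 29−k give the same square):
1²=1, 2²=4, 3²=9, 4²=16, 5²=25, 6²≡7, 7²≡20, 8²≡6, 9²≡23, 10²≡13, 11²≡5, 12²≡28, 13²≡24, 14²≡22 (mod 29).
The residues are {1, 4, 5, 6, 7, 9, 13, 16, 20, 22, 23, 24, 25, 28}; the non-residues are the remaining 14 nonzero classes.

2, 3, 8, 10, 11, 12, 14, 15, 17, 18, 19, 21, 26, 27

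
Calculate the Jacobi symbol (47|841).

1

Reciprocity: 47 ≡ 3 and 841 ≡ 1 (mod 4), so (47/841) = +(841/47).
Reduce top mod 47: now compute (42/47).
Pull out 2: since 47 ≡ 7 (mod 8), (2/47) = +1.
Reciprocity: 21 ≡ 1 and 47 ≡ 3 (mod 4), so (21/47) = +(47/21).
Reduce top mod 21: now compute (5/21).
Reciprocity: 5 ≡ 1 and 21 ≡ 1 (mod 4), so (5/21) = +(21/5).
Reduce top mod 5: now compute (1/5).
Reached (1/5) = 1. Collecting the sign flips along the way, the symbol is +1.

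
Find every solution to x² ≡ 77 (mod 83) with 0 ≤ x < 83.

34, 49

Since 83 ≡ 3 (mod 4), a square root of 77 is 77^((83+1)/4) = 77^21 mod 83.
Repeated squaring: 77^2≡36, 77^4≡51, 77^8≡28, 77^16≡37 (mod 83).
77^21 = 77^(16+4+1) ≡ 49 (mod 83).
Check: 49² = 2401 ≡ 77 (mod 83). The two roots are 34 and 49.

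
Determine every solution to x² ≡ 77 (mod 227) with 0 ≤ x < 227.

Since 227 ≡ 3 (mod 4), a square root of 77 is 77^((227+1)/4) = 77^57 mod 227.
Repeated squaring: 77^2≡27, 77^4≡48, 77^8≡34, 77^16≡21, 77^32≡214 (mod 227).
77^57 = 77^(32+16+8+1) ≡ 109 (mod 227).
Check: 109² = 11881 ≡ 77 (mod 227). The two roots are 109 and 118.

109, 118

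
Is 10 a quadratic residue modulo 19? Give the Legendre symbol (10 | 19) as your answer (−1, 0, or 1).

-1

Euler's criterion: (10/19) ≡ 10^9 (mod 19).
10^2 ≡ 5 (mod 19)
10^4 ≡ 6 (mod 19)
10^8 ≡ 17 (mod 19)
10^9 = 10^(8+1) ≡ 18 (mod 19).
Result is 18 ≡ −1, so (10/19) = −1.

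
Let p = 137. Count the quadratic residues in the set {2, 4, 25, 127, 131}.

3

(2/137) = +1 → QR.
(4/137) = +1 → QR.
(25/137) = +1 → QR.
(127/137) = -1 → non-residue.
(131/137) = -1 → non-residue.
Total quadratic residues among the 5: 3.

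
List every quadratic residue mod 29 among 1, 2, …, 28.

1, 4, 5, 6, 7, 9, 13, 16, 20, 22, 23, 24, 25, 28

Square k = 1,…,14 (k and 29−k give the same square):
1²=1, 2²=4, 3²=9, 4²=16, 5²=25, 6²≡7, 7²≡20, 8²≡6, 9²≡23, 10²≡13, 11²≡5, 12²≡28, 13²≡24, 14²≡22 (mod 29).
So the quadratic residues mod 29 are {1, 4, 5, 6, 7, 9, 13, 16, 20, 22, 23, 24, 25, 28}.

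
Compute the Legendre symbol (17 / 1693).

Reciprocity: 17 ≡ 1 and 1693 ≡ 1 (mod 4), so (17/1693) = +(1693/17).
Reduce top mod 17: now compute (10/17).
Pull out 2: since 17 ≡ 1 (mod 8), (2/17) = +1.
Reciprocity: 5 ≡ 1 and 17 ≡ 1 (mod 4), so (5/17) = +(17/5).
Reduce top mod 5: now compute (2/5).
Pull out 2: since 5 ≡ 5 (mod 8), (2/5) = -1.
Reached (1/5) = 1. Collecting the sign flips along the way, the symbol is -1.

-1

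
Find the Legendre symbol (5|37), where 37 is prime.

-1

Reciprocity: 5 ≡ 1 and 37 ≡ 1 (mod 4), so (5/37) = +(37/5).
Reduce top mod 5: now compute (2/5).
Pull out 2: since 5 ≡ 5 (mod 8), (2/5) = -1.
Reached (1/5) = 1. Collecting the sign flips along the way, the symbol is -1.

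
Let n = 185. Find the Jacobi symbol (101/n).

Reciprocity: 101 ≡ 1 and 185 ≡ 1 (mod 4), so (101/185) = +(185/101).
Reduce top mod 101: now compute (84/101).
Pull out 2^2: since 101 ≡ 5 (mod 8), (2/101) = -1, so (2/101)^2 = +1.
Reciprocity: 21 ≡ 1 and 101 ≡ 1 (mod 4), so (21/101) = +(101/21).
Reduce top mod 21: now compute (17/21).
Reciprocity: 17 ≡ 1 and 21 ≡ 1 (mod 4), so (17/21) = +(21/17).
Reduce top mod 17: now compute (4/17).
Pull out 2^2: since 17 ≡ 1 (mod 8), (2/17) = +1, so (2/17)^2 = +1.
Reached (1/17) = 1. Collecting the sign flips along the way, the symbol is +1.

1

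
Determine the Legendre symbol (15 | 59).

1

Reciprocity: 15 ≡ 3 and 59 ≡ 3 (mod 4), so (15/59) = −(59/15).
Reduce top mod 15: now compute (14/15).
Pull out 2: since 15 ≡ 7 (mod 8), (2/15) = +1.
Reciprocity: 7 ≡ 3 and 15 ≡ 3 (mod 4), so (7/15) = −(15/7).
Reduce top mod 7: now compute (1/7).
Reached (1/7) = 1. Collecting the sign flips along the way, the symbol is +1.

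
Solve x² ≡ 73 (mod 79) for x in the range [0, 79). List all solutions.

Since 79 ≡ 3 (mod 4), a square root of 73 is 73^((79+1)/4) = 73^20 mod 79.
Repeated squaring: 73^2≡36, 73^4≡32, 73^8≡76, 73^16≡9 (mod 79).
73^20 = 73^(16+4) ≡ 51 (mod 79).
Check: 51² = 2601 ≡ 73 (mod 79). The two roots are 28 and 51.

28, 51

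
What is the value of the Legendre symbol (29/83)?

Reciprocity: 29 ≡ 1 and 83 ≡ 3 (mod 4), so (29/83) = +(83/29).
Reduce top mod 29: now compute (25/29).
Reciprocity: 25 ≡ 1 and 29 ≡ 1 (mod 4), so (25/29) = +(29/25).
Reduce top mod 25: now compute (4/25).
Pull out 2^2: since 25 ≡ 1 (mod 8), (2/25) = +1, so (2/25)^2 = +1.
Reached (1/25) = 1. Collecting the sign flips along the way, the symbol is +1.

1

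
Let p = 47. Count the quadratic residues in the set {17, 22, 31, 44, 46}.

1

(17/47) = +1 → QR.
(22/47) = -1 → non-residue.
(31/47) = -1 → non-residue.
(44/47) = -1 → non-residue.
(46/47) = -1 → non-residue.
Total quadratic residues among the 5: 1.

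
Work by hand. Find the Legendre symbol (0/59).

Top reduces to 0: gcd > 1, so the symbol is 0.

0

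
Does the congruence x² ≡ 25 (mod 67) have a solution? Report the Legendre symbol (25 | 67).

1

Euler's criterion: (25/67) ≡ 25^33 (mod 67).
25^2 ≡ 22 (mod 67)
25^4 ≡ 15 (mod 67)
25^8 ≡ 24 (mod 67)
25^16 ≡ 40 (mod 67)
25^32 ≡ 59 (mod 67)
25^33 = 25^(32+1) ≡ 1 (mod 67).
Result is 1, so (25/67) = 1.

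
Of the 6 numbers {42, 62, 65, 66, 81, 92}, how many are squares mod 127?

(42/127) = +1 → QR.
(62/127) = +1 → QR.
(65/127) = -1 → non-residue.
(66/127) = -1 → non-residue.
(81/127) = +1 → QR.
(92/127) = -1 → non-residue.
Total quadratic residues among the 6: 3.

3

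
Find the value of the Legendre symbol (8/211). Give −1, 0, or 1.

Euler's criterion: (8/211) ≡ 8^105 (mod 211).
8^2 ≡ 64 (mod 211)
8^4 ≡ 87 (mod 211)
8^8 ≡ 184 (mod 211)
8^16 ≡ 96 (mod 211)
8^32 ≡ 143 (mod 211)
8^64 ≡ 193 (mod 211)
8^105 = 8^(64+32+8+1) ≡ 210 (mod 211).
Result is 210 ≡ −1, so (8/211) = −1.

-1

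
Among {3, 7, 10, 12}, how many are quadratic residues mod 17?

(3/17) = -1 → non-residue.
(7/17) = -1 → non-residue.
(10/17) = -1 → non-residue.
(12/17) = -1 → non-residue.
Total quadratic residues among the 4: 0.

0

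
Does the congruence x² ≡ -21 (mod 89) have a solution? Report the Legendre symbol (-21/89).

First reduce: -21 ≡ 68 (mod 89).
Pull out 2^2: since 89 ≡ 1 (mod 8), (2/89) = +1, so (2/89)^2 = +1.
Reciprocity: 17 ≡ 1 and 89 ≡ 1 (mod 4), so (17/89) = +(89/17).
Reduce top mod 17: now compute (4/17).
Pull out 2^2: since 17 ≡ 1 (mod 8), (2/17) = +1, so (2/17)^2 = +1.
Reached (1/17) = 1. Collecting the sign flips along the way, the symbol is +1.

1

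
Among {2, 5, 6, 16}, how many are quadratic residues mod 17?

2

(2/17) = +1 → QR.
(5/17) = -1 → non-residue.
(6/17) = -1 → non-residue.
(16/17) = +1 → QR.
Total quadratic residues among the 4: 2.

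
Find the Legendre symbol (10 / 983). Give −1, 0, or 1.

-1

Pull out 2: since 983 ≡ 7 (mod 8), (2/983) = +1.
Reciprocity: 5 ≡ 1 and 983 ≡ 3 (mod 4), so (5/983) = +(983/5).
Reduce top mod 5: now compute (3/5).
Reciprocity: 3 ≡ 3 and 5 ≡ 1 (mod 4), so (3/5) = +(5/3).
Reduce top mod 3: now compute (2/3).
Pull out 2: since 3 ≡ 3 (mod 8), (2/3) = -1.
Reached (1/3) = 1. Collecting the sign flips along the way, the symbol is -1.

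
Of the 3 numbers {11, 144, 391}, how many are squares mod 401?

3

(11/401) = +1 → QR.
(144/401) = +1 → QR.
(391/401) = +1 → QR.
Total quadratic residues among the 3: 3.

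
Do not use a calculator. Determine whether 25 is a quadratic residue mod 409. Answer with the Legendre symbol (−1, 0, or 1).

Reciprocity: 25 ≡ 1 and 409 ≡ 1 (mod 4), so (25/409) = +(409/25).
Reduce top mod 25: now compute (9/25).
Reciprocity: 9 ≡ 1 and 25 ≡ 1 (mod 4), so (9/25) = +(25/9).
Reduce top mod 9: now compute (7/9).
Reciprocity: 7 ≡ 3 and 9 ≡ 1 (mod 4), so (7/9) = +(9/7).
Reduce top mod 7: now compute (2/7).
Pull out 2: since 7 ≡ 7 (mod 8), (2/7) = +1.
Reached (1/7) = 1. Collecting the sign flips along the way, the symbol is +1.

1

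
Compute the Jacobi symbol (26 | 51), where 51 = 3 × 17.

Pull out 2: since 51 ≡ 3 (mod 8), (2/51) = -1.
Reciprocity: 13 ≡ 1 and 51 ≡ 3 (mod 4), so (13/51) = +(51/13).
Reduce top mod 13: now compute (12/13).
Pull out 2^2: since 13 ≡ 5 (mod 8), (2/13) = -1, so (2/13)^2 = +1.
Reciprocity: 3 ≡ 3 and 13 ≡ 1 (mod 4), so (3/13) = +(13/3).
Reduce top mod 3: now compute (1/3).
Reached (1/3) = 1. Collecting the sign flips along the way, the symbol is -1.

-1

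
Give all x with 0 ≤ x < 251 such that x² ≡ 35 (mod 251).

81, 170

Since 251 ≡ 3 (mod 4), a square root of 35 is 35^((251+1)/4) = 35^63 mod 251.
Repeated squaring: 35^2≡221, 35^4≡147, 35^8≡23, 35^16≡27, 35^32≡227 (mod 251).
35^63 = 35^(32+16+8+4+2+1) ≡ 81 (mod 251).
Check: 81² = 6561 ≡ 35 (mod 251). The two roots are 81 and 170.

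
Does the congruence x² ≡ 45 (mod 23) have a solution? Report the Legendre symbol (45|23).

-1

Euler's criterion: (45/23) ≡ 22^11 (mod 23).
22^2 ≡ 1 (mod 23)
22^4 ≡ 1 (mod 23)
22^8 ≡ 1 (mod 23)
22^11 = 22^(8+2+1) ≡ 22 (mod 23).
Result is 22 ≡ −1, so (45/23) = −1.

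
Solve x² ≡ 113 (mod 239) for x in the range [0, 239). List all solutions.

Since 239 ≡ 3 (mod 4), a square root of 113 is 113^((239+1)/4) = 113^60 mod 239.
Repeated squaring: 113^2≡102, 113^4≡127, 113^8≡116, 113^16≡72, 113^32≡165 (mod 239).
113^60 = 113^(32+16+8+4) ≡ 45 (mod 239).
Check: 45² = 2025 ≡ 113 (mod 239). The two roots are 45 and 194.

45, 194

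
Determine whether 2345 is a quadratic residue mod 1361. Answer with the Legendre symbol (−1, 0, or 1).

-1

First reduce: 2345 ≡ 984 (mod 1361).
Pull out 2^3: since 1361 ≡ 1 (mod 8), (2/1361) = +1, so (2/1361)^3 = +1.
Reciprocity: 123 ≡ 3 and 1361 ≡ 1 (mod 4), so (123/1361) = +(1361/123).
Reduce top mod 123: now compute (8/123).
Pull out 2^3: since 123 ≡ 3 (mod 8), (2/123) = -1, so (2/123)^3 = -1.
Reached (1/123) = 1. Collecting the sign flips along the way, the symbol is -1.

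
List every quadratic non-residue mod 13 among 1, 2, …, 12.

2, 5, 6, 7, 8, 11

Square k = 1,…,6 (k and 13−k give the same square):
1²=1, 2²=4, 3²=9, 4²≡3, 5²≡12, 6²≡10 (mod 13).
The residues are {1, 3, 4, 9, 10, 12}; the non-residues are the remaining 6 nonzero classes.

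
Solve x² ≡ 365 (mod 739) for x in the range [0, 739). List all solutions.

220, 519

Since 739 ≡ 3 (mod 4), a square root of 365 is 365^((739+1)/4) = 365^185 mod 739.
Repeated squaring: 365^2≡205, 365^4≡641, 365^8≡736, 365^16≡9, 365^32≡81, 365^64≡649, 365^128≡710 (mod 739).
365^185 = 365^(128+32+16+8+1) ≡ 220 (mod 739).
Check: 220² = 48400 ≡ 365 (mod 739). The two roots are 220 and 519.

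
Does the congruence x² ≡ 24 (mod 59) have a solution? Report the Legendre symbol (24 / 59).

-1

Pull out 2^3: since 59 ≡ 3 (mod 8), (2/59) = -1, so (2/59)^3 = -1.
Reciprocity: 3 ≡ 3 and 59 ≡ 3 (mod 4), so (3/59) = −(59/3).
Reduce top mod 3: now compute (2/3).
Pull out 2: since 3 ≡ 3 (mod 8), (2/3) = -1.
Reached (1/3) = 1. Collecting the sign flips along the way, the symbol is -1.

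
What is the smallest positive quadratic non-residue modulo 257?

3

(2/257) = +1, so 2 is a residue.
(3/257) = −1, so 3 is the smallest positive non-residue mod 257.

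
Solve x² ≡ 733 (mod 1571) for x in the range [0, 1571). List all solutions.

48, 1523

Since 1571 ≡ 3 (mod 4), a square root of 733 is 733^((1571+1)/4) = 733^393 mod 1571.
Repeated squaring: 733^2≡7, 733^4≡49, 733^8≡830, 733^16≡802, 733^32≡665, 733^64≡774, 733^128≡525, 733^256≡700 (mod 1571).
733^393 = 733^(256+128+8+1) ≡ 48 (mod 1571).
Check: 48² = 2304 ≡ 733 (mod 1571). The two roots are 48 and 1523.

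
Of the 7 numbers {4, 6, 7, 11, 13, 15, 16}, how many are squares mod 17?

(4/17) = +1 → QR.
(6/17) = -1 → non-residue.
(7/17) = -1 → non-residue.
(11/17) = -1 → non-residue.
(13/17) = +1 → QR.
(15/17) = +1 → QR.
(16/17) = +1 → QR.
Total quadratic residues among the 7: 4.

4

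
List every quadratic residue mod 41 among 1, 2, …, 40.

Square k = 1,…,20 (k and 41−k give the same square):
1²=1, 2²=4, 3²=9, 4²=16, 5²=25, 6²=36, 7²≡8, 8²≡23, 9²≡40, 10²≡18, 11²≡39, 12²≡21, 13²≡5, 14²≡32, 15²≡20, 16²≡10, 17²≡2, 18²≡37, 19²≡33, 20²≡31 (mod 41).
So the quadratic residues mod 41 are {1, 2, 4, 5, 8, 9, 10, 16, 18, 20, 21, 23, 25, 31, 32, 33, 36, 37, 39, 40}.

1,2,4,5,8,9,10,16,18,20,21,23,25,31,32,33,36,37,39,40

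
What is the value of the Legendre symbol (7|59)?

Euler's criterion: (7/59) ≡ 7^29 (mod 59).
7^2 ≡ 49 (mod 59)
7^4 ≡ 41 (mod 59)
7^8 ≡ 29 (mod 59)
7^16 ≡ 15 (mod 59)
7^29 = 7^(16+8+4+1) ≡ 1 (mod 59).
Result is 1, so (7/59) = 1.

1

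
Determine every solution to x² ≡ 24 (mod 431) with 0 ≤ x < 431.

175, 256

Since 431 ≡ 3 (mod 4), a square root of 24 is 24^((431+1)/4) = 24^108 mod 431.
Repeated squaring: 24^2≡145, 24^4≡337, 24^8≡216, 24^16≡108, 24^32≡27, 24^64≡298 (mod 431).
24^108 = 24^(64+32+8+4) ≡ 256 (mod 431).
Check: 256² = 65536 ≡ 24 (mod 431). The two roots are 175 and 256.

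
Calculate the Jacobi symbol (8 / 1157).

Pull out 2^3: since 1157 ≡ 5 (mod 8), (2/1157) = -1, so (2/1157)^3 = -1.
Reached (1/1157) = 1. Collecting the sign flips along the way, the symbol is -1.

-1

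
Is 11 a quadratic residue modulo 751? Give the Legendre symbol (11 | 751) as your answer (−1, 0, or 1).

-1

Euler's criterion: (11/751) ≡ 11^375 (mod 751).
11^2 ≡ 121 (mod 751)
11^4 ≡ 372 (mod 751)
11^8 ≡ 200 (mod 751)
11^16 ≡ 197 (mod 751)
11^32 ≡ 508 (mod 751)
11^64 ≡ 471 (mod 751)
11^128 ≡ 296 (mod 751)
11^256 ≡ 500 (mod 751)
11^375 = 11^(256+64+32+16+4+2+1) ≡ 750 (mod 751).
Result is 750 ≡ −1, so (11/751) = −1.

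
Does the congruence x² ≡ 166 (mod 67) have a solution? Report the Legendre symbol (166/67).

-1

First reduce: 166 ≡ 32 (mod 67).
Pull out 2^5: since 67 ≡ 3 (mod 8), (2/67) = -1, so (2/67)^5 = -1.
Reached (1/67) = 1. Collecting the sign flips along the way, the symbol is -1.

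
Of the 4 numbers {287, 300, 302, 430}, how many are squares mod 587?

(287/587) = -1 → non-residue.
(300/587) = +1 → QR.
(302/587) = -1 → non-residue.
(430/587) = +1 → QR.
Total quadratic residues among the 4: 2.

2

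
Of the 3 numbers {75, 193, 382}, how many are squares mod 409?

(75/409) = +1 → QR.
(193/409) = +1 → QR.
(382/409) = +1 → QR.
Total quadratic residues among the 3: 3.

3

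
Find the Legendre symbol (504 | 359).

Euler's criterion: (504/359) ≡ 145^179 (mod 359).
145^2 ≡ 203 (mod 359)
145^4 ≡ 283 (mod 359)
145^8 ≡ 32 (mod 359)
145^16 ≡ 306 (mod 359)
145^32 ≡ 296 (mod 359)
145^64 ≡ 20 (mod 359)
145^128 ≡ 41 (mod 359)
145^179 = 145^(128+32+16+2+1) ≡ 358 (mod 359).
Result is 358 ≡ −1, so (504/359) = −1.

-1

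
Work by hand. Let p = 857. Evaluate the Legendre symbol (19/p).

-1

Reciprocity: 19 ≡ 3 and 857 ≡ 1 (mod 4), so (19/857) = +(857/19).
Reduce top mod 19: now compute (2/19).
Pull out 2: since 19 ≡ 3 (mod 8), (2/19) = -1.
Reached (1/19) = 1. Collecting the sign flips along the way, the symbol is -1.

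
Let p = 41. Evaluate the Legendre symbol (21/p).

Euler's criterion: (21/41) ≡ 21^20 (mod 41).
21^2 ≡ 31 (mod 41)
21^4 ≡ 18 (mod 41)
21^8 ≡ 37 (mod 41)
21^16 ≡ 16 (mod 41)
21^20 = 21^(16+4) ≡ 1 (mod 41).
Result is 1, so (21/41) = 1.

1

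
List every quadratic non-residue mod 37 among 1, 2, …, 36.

Square k = 1,…,18 (k and 37−k give the same square):
1²=1, 2²=4, 3²=9, 4²=16, 5²=25, 6²=36, 7²≡12, 8²≡27, 9²≡7, 10²≡26, 11²≡10, 12²≡33, 13²≡21, 14²≡11, 15²≡3, 16²≡34, 17²≡30, 18²≡28 (mod 37).
The residues are {1, 3, 4, 7, 9, 10, 11, 12, 16, 21, 25, 26, 27, 28, 30, 33, 34, 36}; the non-residues are the remaining 18 nonzero classes.

2,5,6,8,13,14,15,17,18,19,20,22,23,24,29,31,32,35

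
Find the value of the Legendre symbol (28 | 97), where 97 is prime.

-1

Pull out 2^2: since 97 ≡ 1 (mod 8), (2/97) = +1, so (2/97)^2 = +1.
Reciprocity: 7 ≡ 3 and 97 ≡ 1 (mod 4), so (7/97) = +(97/7).
Reduce top mod 7: now compute (6/7).
Pull out 2: since 7 ≡ 7 (mod 8), (2/7) = +1.
Reciprocity: 3 ≡ 3 and 7 ≡ 3 (mod 4), so (3/7) = −(7/3).
Reduce top mod 3: now compute (1/3).
Reached (1/3) = 1. Collecting the sign flips along the way, the symbol is -1.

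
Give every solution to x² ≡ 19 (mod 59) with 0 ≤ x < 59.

14, 45

Since 59 ≡ 3 (mod 4), a square root of 19 is 19^((59+1)/4) = 19^15 mod 59.
Repeated squaring: 19^2≡7, 19^4≡49, 19^8≡41 (mod 59).
19^15 = 19^(8+4+2+1) ≡ 45 (mod 59).
Check: 45² = 2025 ≡ 19 (mod 59). The two roots are 14 and 45.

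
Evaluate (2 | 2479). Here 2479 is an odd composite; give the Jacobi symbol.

Pull out 2: since 2479 ≡ 7 (mod 8), (2/2479) = +1.
Reached (1/2479) = 1. Collecting the sign flips along the way, the symbol is +1.

1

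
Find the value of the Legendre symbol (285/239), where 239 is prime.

-1

Euler's criterion: (285/239) ≡ 46^119 (mod 239).
46^2 ≡ 204 (mod 239)
46^4 ≡ 30 (mod 239)
46^8 ≡ 183 (mod 239)
46^16 ≡ 29 (mod 239)
46^32 ≡ 124 (mod 239)
46^64 ≡ 80 (mod 239)
46^119 = 46^(64+32+16+4+2+1) ≡ 238 (mod 239).
Result is 238 ≡ −1, so (285/239) = −1.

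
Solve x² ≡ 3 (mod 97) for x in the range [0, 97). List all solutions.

97 ≡ 1 (mod 4), so we find a root by search.
Trying successive values, 10² = 100 ≡ 3 (mod 97). The other root is 97 − 10 = 87.

10, 87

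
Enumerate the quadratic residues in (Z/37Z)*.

Square k = 1,…,18 (k and 37−k give the same square):
1²=1, 2²=4, 3²=9, 4²=16, 5²=25, 6²=36, 7²≡12, 8²≡27, 9²≡7, 10²≡26, 11²≡10, 12²≡33, 13²≡21, 14²≡11, 15²≡3, 16²≡34, 17²≡30, 18²≡28 (mod 37).
So the quadratic residues mod 37 are {1, 3, 4, 7, 9, 10, 11, 12, 16, 21, 25, 26, 27, 28, 30, 33, 34, 36}.

1,3,4,7,9,10,11,12,16,21,25,26,27,28,30,33,34,36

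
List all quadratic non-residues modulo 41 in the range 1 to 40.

Square k = 1,…,20 (k and 41−k give the same square):
1²=1, 2²=4, 3²=9, 4²=16, 5²=25, 6²=36, 7²≡8, 8²≡23, 9²≡40, 10²≡18, 11²≡39, 12²≡21, 13²≡5, 14²≡32, 15²≡20, 16²≡10, 17²≡2, 18²≡37, 19²≡33, 20²≡31 (mod 41).
The residues are {1, 2, 4, 5, 8, 9, 10, 16, 18, 20, 21, 23, 25, 31, 32, 33, 36, 37, 39, 40}; the non-residues are the remaining 20 nonzero classes.

3, 6, 7, 11, 12, 13, 14, 15, 17, 19, 22, 24, 26, 27, 28, 29, 30, 34, 35, 38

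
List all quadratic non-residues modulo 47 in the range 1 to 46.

5 10 11 13 15 19 20 22 23 26 29 30 31 33 35 38 39 40 41 43 44 45 46

Square k = 1,…,23 (k and 47−k give the same square):
1²=1, 2²=4, 3²=9, 4²=16, 5²=25, 6²=36, 7²≡2, 8²≡17, 9²≡34, 10²≡6, 11²≡27, 12²≡3, 13²≡28, 14²≡8, 15²≡37, 16²≡21, 17²≡7, 18²≡42, 19²≡32, 20²≡24, 21²≡18, 22²≡14, 23²≡12 (mod 47).
The residues are {1, 2, 3, 4, 6, 7, 8, 9, 12, 14, 16, 17, 18, 21, 24, 25, 27, 28, 32, 34, 36, 37, 42}; the non-residues are the remaining 23 nonzero classes.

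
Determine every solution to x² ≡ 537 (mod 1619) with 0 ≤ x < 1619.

798, 821

Since 1619 ≡ 3 (mod 4), a square root of 537 is 537^((1619+1)/4) = 537^405 mod 1619.
Repeated squaring: 537^2≡187, 537^4≡970, 537^8≡261, 537^16≡123, 537^32≡558, 537^64≡516, 537^128≡740, 537^256≡378 (mod 1619).
537^405 = 537^(256+128+16+4+1) ≡ 821 (mod 1619).
Check: 821² = 674041 ≡ 537 (mod 1619). The two roots are 798 and 821.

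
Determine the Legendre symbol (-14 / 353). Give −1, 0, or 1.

Euler's criterion: (-14/353) ≡ 339^176 (mod 353).
339^2 ≡ 196 (mod 353)
339^4 ≡ 292 (mod 353)
339^8 ≡ 191 (mod 353)
339^16 ≡ 122 (mod 353)
339^32 ≡ 58 (mod 353)
339^64 ≡ 187 (mod 353)
339^128 ≡ 22 (mod 353)
339^176 = 339^(128+32+16) ≡ 352 (mod 353).
Result is 352 ≡ −1, so (-14/353) = −1.

-1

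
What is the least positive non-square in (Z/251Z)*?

(2/251) = −1, so 2 is the smallest positive non-residue mod 251.

2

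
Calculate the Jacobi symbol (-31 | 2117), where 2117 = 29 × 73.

First reduce: -31 ≡ 2086 (mod 2117).
Pull out 2: since 2117 ≡ 5 (mod 8), (2/2117) = -1.
Reciprocity: 1043 ≡ 3 and 2117 ≡ 1 (mod 4), so (1043/2117) = +(2117/1043).
Reduce top mod 1043: now compute (31/1043).
Reciprocity: 31 ≡ 3 and 1043 ≡ 3 (mod 4), so (31/1043) = −(1043/31).
Reduce top mod 31: now compute (20/31).
Pull out 2^2: since 31 ≡ 7 (mod 8), (2/31) = +1, so (2/31)^2 = +1.
Reciprocity: 5 ≡ 1 and 31 ≡ 3 (mod 4), so (5/31) = +(31/5).
Reduce top mod 5: now compute (1/5).
Reached (1/5) = 1. Collecting the sign flips along the way, the symbol is +1.

1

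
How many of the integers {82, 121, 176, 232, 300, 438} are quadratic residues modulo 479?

(82/479) = -1 → non-residue.
(121/479) = +1 → QR.
(176/479) = +1 → QR.
(232/479) = -1 → non-residue.
(300/479) = +1 → QR.
(438/479) = +1 → QR.
Total quadratic residues among the 6: 4.

4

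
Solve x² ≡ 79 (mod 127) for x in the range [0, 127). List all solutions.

29, 98

Since 127 ≡ 3 (mod 4), a square root of 79 is 79^((127+1)/4) = 79^32 mod 127.
Repeated squaring: 79^2≡18, 79^4≡70, 79^8≡74, 79^16≡15, 79^32≡98 (mod 127).
79^32 = 79^(32) ≡ 98 (mod 127).
Check: 98² = 9604 ≡ 79 (mod 127). The two roots are 29 and 98.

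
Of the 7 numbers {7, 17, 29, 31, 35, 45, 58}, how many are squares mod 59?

(7/59) = +1 → QR.
(17/59) = +1 → QR.
(29/59) = +1 → QR.
(31/59) = -1 → non-residue.
(35/59) = +1 → QR.
(45/59) = +1 → QR.
(58/59) = -1 → non-residue.
Total quadratic residues among the 7: 5.

5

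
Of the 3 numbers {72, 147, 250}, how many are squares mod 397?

(72/397) = -1 → non-residue.
(147/397) = +1 → QR.
(250/397) = +1 → QR.
Total quadratic residues among the 3: 2.

2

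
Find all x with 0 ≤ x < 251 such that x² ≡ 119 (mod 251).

118, 133

Since 251 ≡ 3 (mod 4), a square root of 119 is 119^((251+1)/4) = 119^63 mod 251.
Repeated squaring: 119^2≡105, 119^4≡232, 119^8≡110, 119^16≡52, 119^32≡194 (mod 251).
119^63 = 119^(32+16+8+4+2+1) ≡ 118 (mod 251).
Check: 118² = 13924 ≡ 119 (mod 251). The two roots are 118 and 133.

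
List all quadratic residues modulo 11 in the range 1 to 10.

1 3 4 5 9

Square k = 1,…,5 (k and 11−k give the same square):
1²=1, 2²=4, 3²=9, 4²≡5, 5²≡3 (mod 11).
So the quadratic residues mod 11 are {1, 3, 4, 5, 9}.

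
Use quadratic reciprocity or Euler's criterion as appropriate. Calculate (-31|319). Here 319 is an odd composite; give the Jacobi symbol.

1

First reduce: -31 ≡ 288 (mod 319).
Pull out 2^5: since 319 ≡ 7 (mod 8), (2/319) = +1, so (2/319)^5 = +1.
Reciprocity: 9 ≡ 1 and 319 ≡ 3 (mod 4), so (9/319) = +(319/9).
Reduce top mod 9: now compute (4/9).
Pull out 2^2: since 9 ≡ 1 (mod 8), (2/9) = +1, so (2/9)^2 = +1.
Reached (1/9) = 1. Collecting the sign flips along the way, the symbol is +1.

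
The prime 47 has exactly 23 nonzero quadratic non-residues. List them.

5 10 11 13 15 19 20 22 23 26 29 30 31 33 35 38 39 40 41 43 44 45 46

Square k = 1,…,23 (k and 47−k give the same square):
1²=1, 2²=4, 3²=9, 4²=16, 5²=25, 6²=36, 7²≡2, 8²≡17, 9²≡34, 10²≡6, 11²≡27, 12²≡3, 13²≡28, 14²≡8, 15²≡37, 16²≡21, 17²≡7, 18²≡42, 19²≡32, 20²≡24, 21²≡18, 22²≡14, 23²≡12 (mod 47).
The residues are {1, 2, 3, 4, 6, 7, 8, 9, 12, 14, 16, 17, 18, 21, 24, 25, 27, 28, 32, 34, 36, 37, 42}; the non-residues are the remaining 23 nonzero classes.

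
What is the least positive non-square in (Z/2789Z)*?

2

(2/2789) = −1, so 2 is the smallest positive non-residue mod 2789.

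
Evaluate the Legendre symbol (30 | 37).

Pull out 2: since 37 ≡ 5 (mod 8), (2/37) = -1.
Reciprocity: 15 ≡ 3 and 37 ≡ 1 (mod 4), so (15/37) = +(37/15).
Reduce top mod 15: now compute (7/15).
Reciprocity: 7 ≡ 3 and 15 ≡ 3 (mod 4), so (7/15) = −(15/7).
Reduce top mod 7: now compute (1/7).
Reached (1/7) = 1. Collecting the sign flips along the way, the symbol is +1.

1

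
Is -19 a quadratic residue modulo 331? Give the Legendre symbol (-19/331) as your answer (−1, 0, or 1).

-1

First reduce: -19 ≡ 312 (mod 331).
Pull out 2^3: since 331 ≡ 3 (mod 8), (2/331) = -1, so (2/331)^3 = -1.
Reciprocity: 39 ≡ 3 and 331 ≡ 3 (mod 4), so (39/331) = −(331/39).
Reduce top mod 39: now compute (19/39).
Reciprocity: 19 ≡ 3 and 39 ≡ 3 (mod 4), so (19/39) = −(39/19).
Reduce top mod 19: now compute (1/19).
Reached (1/19) = 1. Collecting the sign flips along the way, the symbol is -1.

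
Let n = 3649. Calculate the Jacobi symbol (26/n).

1

Pull out 2: since 3649 ≡ 1 (mod 8), (2/3649) = +1.
Reciprocity: 13 ≡ 1 and 3649 ≡ 1 (mod 4), so (13/3649) = +(3649/13).
Reduce top mod 13: now compute (9/13).
Reciprocity: 9 ≡ 1 and 13 ≡ 1 (mod 4), so (9/13) = +(13/9).
Reduce top mod 9: now compute (4/9).
Pull out 2^2: since 9 ≡ 1 (mod 8), (2/9) = +1, so (2/9)^2 = +1.
Reached (1/9) = 1. Collecting the sign flips along the way, the symbol is +1.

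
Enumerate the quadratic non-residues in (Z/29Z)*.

Square k = 1,…,14 (k and 29−k give the same square):
1²=1, 2²=4, 3²=9, 4²=16, 5²=25, 6²≡7, 7²≡20, 8²≡6, 9²≡23, 10²≡13, 11²≡5, 12²≡28, 13²≡24, 14²≡22 (mod 29).
The residues are {1, 4, 5, 6, 7, 9, 13, 16, 20, 22, 23, 24, 25, 28}; the non-residues are the remaining 14 nonzero classes.

2, 3, 8, 10, 11, 12, 14, 15, 17, 18, 19, 21, 26, 27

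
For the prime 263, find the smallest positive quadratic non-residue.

5

(2/263) = +1, so 2 is a residue.
(3/263) = +1, so 3 is a residue.
(4/263) = +1, so 4 is a residue.
(5/263) = −1, so 5 is the smallest positive non-residue mod 263.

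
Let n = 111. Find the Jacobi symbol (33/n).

Reciprocity: 33 ≡ 1 and 111 ≡ 3 (mod 4), so (33/111) = +(111/33).
Reduce top mod 33: now compute (12/33).
Pull out 2^2: since 33 ≡ 1 (mod 8), (2/33) = +1, so (2/33)^2 = +1.
Reciprocity: 3 ≡ 3 and 33 ≡ 1 (mod 4), so (3/33) = +(33/3).
Reduce top mod 3: now compute (0/3).
Top reduces to 0: gcd > 1, so the symbol is 0.

0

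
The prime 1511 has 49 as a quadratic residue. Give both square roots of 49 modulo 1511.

7, 1504

Since 1511 ≡ 3 (mod 4), a square root of 49 is 49^((1511+1)/4) = 49^378 mod 1511.
Repeated squaring: 49^2≡890, 49^4≡336, 49^8≡1082, 49^16≡1210, 49^32≡1452, 49^64≡459, 49^128≡652, 49^256≡513 (mod 1511).
49^378 = 49^(256+64+32+16+8+2) ≡ 7 (mod 1511).
Check: 7² = 49 ≡ 49 (mod 1511). The two roots are 7 and 1504.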